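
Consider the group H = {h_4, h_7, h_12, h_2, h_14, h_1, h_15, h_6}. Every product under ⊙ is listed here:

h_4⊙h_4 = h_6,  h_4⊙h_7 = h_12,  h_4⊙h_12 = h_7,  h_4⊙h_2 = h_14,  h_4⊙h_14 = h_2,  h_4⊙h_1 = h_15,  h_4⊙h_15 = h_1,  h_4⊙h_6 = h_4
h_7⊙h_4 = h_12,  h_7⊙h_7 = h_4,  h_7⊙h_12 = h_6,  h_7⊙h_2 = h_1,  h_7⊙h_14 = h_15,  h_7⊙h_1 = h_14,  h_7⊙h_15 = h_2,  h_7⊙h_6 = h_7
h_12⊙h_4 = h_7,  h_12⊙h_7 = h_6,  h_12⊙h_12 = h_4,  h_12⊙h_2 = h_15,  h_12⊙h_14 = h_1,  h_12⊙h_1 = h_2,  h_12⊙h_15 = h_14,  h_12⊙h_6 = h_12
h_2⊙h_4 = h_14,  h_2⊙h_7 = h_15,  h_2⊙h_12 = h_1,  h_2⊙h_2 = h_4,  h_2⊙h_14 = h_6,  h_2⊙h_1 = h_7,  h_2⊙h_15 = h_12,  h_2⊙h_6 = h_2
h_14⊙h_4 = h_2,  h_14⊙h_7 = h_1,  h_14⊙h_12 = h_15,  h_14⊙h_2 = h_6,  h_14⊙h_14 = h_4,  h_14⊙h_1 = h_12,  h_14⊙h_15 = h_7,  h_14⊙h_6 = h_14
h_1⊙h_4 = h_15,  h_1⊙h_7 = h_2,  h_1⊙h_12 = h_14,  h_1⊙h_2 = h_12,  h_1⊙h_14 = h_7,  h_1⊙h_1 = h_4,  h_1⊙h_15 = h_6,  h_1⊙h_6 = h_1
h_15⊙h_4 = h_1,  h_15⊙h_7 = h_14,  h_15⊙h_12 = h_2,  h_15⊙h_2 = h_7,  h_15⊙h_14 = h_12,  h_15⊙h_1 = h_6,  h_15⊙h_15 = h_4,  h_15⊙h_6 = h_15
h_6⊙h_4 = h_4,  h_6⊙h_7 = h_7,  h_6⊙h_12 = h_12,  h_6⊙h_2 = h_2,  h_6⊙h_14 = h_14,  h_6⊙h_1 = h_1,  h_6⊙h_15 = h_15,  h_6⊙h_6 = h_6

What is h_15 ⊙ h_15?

h_4

Read row h_15, column h_15: h_15 ⊙ h_15 = h_4.
(Structurally, H here is isomorphic to the quaternion group Q_8.)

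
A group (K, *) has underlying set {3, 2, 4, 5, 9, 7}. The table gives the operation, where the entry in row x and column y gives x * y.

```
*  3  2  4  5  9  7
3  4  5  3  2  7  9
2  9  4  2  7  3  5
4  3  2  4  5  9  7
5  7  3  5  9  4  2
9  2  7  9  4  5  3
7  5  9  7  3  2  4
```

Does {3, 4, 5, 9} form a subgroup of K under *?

5 * 3 = 7, which is not in {3, 4, 5, 9}.
The subset is not closed under *, so it is not a subgroup.

No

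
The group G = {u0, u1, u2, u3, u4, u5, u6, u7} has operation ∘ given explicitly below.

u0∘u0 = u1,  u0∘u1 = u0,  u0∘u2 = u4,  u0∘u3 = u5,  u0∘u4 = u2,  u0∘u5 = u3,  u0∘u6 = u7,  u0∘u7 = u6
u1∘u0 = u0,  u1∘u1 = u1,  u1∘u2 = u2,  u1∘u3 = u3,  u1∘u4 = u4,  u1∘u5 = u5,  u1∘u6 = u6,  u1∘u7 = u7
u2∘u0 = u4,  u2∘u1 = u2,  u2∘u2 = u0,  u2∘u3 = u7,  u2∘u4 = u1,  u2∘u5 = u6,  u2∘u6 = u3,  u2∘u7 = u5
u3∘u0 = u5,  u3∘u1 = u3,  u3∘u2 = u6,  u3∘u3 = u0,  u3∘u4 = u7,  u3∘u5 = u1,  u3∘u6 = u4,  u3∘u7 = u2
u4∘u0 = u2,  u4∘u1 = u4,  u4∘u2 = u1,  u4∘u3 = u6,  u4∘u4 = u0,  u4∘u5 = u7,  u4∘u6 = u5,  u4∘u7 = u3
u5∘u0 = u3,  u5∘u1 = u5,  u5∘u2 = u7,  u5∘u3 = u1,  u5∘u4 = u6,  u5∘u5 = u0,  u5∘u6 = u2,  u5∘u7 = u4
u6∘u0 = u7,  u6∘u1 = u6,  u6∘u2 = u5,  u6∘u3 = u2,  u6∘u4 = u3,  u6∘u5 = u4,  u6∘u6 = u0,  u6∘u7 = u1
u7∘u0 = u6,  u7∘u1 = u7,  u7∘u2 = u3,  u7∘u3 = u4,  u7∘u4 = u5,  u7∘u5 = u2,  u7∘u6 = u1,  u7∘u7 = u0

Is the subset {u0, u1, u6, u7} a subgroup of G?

{u0, u1, u6, u7} contains the identity u1.
Checking products: every product of two elements of {u0, u1, u6, u7} (read from the table) lies in {u0, u1, u6, u7}, so the set is closed.
In a finite group, a nonempty closed subset is a subgroup. So {u0, u1, u6, u7} ≤ G.
(Structurally, G here is isomorphic to the quaternion group Q_8.)

Yes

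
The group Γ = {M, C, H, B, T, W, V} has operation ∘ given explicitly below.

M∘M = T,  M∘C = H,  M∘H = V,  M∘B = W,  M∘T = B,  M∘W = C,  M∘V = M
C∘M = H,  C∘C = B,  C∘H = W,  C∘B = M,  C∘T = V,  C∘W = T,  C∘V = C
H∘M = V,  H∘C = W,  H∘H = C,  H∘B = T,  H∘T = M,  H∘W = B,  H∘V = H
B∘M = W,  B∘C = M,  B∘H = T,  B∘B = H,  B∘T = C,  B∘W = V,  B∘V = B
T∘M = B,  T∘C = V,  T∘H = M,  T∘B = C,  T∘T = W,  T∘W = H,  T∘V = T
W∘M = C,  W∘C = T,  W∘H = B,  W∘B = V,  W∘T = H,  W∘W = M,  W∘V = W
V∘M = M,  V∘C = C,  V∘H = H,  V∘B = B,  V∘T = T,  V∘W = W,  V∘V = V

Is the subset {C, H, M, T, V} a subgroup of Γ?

No

T ∘ T = W, which is not in {C, H, M, T, V}.
The subset is not closed under ∘, so it is not a subgroup.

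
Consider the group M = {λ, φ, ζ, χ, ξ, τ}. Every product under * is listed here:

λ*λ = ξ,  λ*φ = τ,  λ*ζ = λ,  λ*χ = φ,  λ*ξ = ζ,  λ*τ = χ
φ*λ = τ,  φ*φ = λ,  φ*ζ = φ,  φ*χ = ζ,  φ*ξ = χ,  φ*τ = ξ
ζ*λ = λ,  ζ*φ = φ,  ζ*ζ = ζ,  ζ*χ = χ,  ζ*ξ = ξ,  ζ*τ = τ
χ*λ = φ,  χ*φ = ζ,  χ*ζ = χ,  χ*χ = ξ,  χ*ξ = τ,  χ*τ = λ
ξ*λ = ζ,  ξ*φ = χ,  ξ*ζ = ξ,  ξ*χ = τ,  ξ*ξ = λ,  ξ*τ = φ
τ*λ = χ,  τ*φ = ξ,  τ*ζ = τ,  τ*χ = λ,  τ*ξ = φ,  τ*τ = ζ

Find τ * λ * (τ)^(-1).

The identity is ζ. In row τ, the entry ζ sits in column τ, so τ^(-1) = τ.
τ * λ = χ
χ * τ = λ
(Structurally, M here is isomorphic to the cyclic group Z_6.)

λ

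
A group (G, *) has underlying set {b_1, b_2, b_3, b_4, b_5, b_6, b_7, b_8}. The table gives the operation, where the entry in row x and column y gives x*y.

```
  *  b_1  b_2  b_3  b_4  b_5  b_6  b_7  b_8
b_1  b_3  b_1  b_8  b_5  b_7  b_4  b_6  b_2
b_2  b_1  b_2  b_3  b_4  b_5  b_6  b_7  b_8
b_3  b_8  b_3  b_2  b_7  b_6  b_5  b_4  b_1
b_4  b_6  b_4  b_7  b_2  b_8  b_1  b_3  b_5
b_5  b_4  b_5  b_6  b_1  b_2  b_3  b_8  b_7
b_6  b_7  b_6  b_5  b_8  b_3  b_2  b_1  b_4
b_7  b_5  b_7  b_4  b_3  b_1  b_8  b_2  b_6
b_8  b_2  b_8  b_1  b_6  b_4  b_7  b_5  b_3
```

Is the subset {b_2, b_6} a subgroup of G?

Yes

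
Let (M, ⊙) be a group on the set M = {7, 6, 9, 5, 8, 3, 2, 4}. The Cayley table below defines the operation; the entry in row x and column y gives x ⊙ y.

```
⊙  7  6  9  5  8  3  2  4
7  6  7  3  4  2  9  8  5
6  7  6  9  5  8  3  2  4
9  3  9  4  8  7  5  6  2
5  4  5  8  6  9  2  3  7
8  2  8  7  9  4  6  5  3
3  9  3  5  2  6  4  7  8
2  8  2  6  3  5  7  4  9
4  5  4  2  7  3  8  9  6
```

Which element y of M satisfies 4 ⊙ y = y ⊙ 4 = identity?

4

First locate the identity: row 6 matches the header, so 6 is the identity.
Scan row 4 for 6: 4 ⊙ 4 = 6. Hence 4^(-1) = 4.
(Structurally, M here is isomorphic to Z_2 x Z_4.)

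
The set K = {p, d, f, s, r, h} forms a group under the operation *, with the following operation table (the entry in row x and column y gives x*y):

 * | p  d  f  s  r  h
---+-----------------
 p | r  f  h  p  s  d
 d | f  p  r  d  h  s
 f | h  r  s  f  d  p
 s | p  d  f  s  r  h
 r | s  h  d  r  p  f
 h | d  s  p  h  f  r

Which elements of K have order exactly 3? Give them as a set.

Identity is s. Compute the order of each non-identity element by repeated multiplication:
  p: p → r → s  (order 3)
  d: d → p → f → r → h → s  (order 6)
  f: f → s  (order 2)
  r: r → p → s  (order 3)
  h: h → r → f → p → d → s  (order 6)
Elements of order 3: {p, r}.

{p, r}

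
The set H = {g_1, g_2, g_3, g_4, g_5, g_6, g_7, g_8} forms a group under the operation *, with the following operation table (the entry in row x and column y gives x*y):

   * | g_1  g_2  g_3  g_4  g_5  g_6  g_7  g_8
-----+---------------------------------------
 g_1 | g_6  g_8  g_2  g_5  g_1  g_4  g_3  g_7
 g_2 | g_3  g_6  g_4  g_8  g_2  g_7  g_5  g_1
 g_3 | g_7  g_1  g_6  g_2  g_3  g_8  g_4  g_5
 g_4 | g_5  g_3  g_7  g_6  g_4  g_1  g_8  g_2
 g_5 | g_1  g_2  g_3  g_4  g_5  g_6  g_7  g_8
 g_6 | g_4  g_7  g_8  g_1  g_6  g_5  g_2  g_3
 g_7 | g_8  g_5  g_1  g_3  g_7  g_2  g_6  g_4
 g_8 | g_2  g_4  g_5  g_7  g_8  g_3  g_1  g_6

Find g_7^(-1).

g_2

First locate the identity: row g_5 matches the header, so g_5 is the identity.
Scan row g_7 for g_5: g_7*g_2 = g_5. Hence g_7^(-1) = g_2.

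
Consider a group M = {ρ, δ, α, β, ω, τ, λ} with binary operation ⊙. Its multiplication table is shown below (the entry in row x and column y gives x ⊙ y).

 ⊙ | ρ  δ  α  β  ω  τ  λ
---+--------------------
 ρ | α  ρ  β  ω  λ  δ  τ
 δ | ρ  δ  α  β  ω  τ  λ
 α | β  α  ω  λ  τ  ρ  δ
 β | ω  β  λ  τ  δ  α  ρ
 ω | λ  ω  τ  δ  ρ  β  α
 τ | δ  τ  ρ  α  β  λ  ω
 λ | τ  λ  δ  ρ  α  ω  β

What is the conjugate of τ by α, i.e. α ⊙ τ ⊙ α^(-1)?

τ

The identity is δ. In row α, the entry δ sits in column λ, so α^(-1) = λ.
α ⊙ τ = ρ
ρ ⊙ λ = τ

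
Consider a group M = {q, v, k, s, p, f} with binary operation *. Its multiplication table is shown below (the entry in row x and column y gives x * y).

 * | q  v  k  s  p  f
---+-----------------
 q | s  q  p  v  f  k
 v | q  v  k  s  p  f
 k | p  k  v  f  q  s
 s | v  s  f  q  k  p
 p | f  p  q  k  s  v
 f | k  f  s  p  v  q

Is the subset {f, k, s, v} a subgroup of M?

No

f * f = q, which is not in {f, k, s, v}.
The subset is not closed under *, so it is not a subgroup.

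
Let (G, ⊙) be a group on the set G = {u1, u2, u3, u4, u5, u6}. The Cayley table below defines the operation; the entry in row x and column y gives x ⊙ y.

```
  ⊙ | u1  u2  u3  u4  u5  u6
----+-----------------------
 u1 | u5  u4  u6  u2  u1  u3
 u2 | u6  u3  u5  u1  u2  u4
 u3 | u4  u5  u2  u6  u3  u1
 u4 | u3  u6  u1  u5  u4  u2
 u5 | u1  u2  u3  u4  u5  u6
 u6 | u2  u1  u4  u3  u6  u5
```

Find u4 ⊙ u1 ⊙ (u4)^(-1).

u6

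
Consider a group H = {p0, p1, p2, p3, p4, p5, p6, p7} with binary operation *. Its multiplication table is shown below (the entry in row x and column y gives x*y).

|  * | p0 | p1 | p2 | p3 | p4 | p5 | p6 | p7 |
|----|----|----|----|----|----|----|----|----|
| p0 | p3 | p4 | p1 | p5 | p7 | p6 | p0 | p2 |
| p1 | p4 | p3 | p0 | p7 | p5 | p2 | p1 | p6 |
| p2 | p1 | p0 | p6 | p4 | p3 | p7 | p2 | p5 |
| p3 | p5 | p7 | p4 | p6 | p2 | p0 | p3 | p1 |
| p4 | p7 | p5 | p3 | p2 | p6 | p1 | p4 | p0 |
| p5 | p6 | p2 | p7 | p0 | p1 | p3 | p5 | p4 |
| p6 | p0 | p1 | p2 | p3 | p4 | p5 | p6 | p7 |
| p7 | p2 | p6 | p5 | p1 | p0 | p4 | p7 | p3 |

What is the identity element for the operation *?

The identity e satisfies e*x = x for all x, so its row in the table reproduces the column headers.
Row p6 reads: p0, p1, p2, p3, p4, p5, p6, p7 — exactly the header order. So p6 is the identity.
(Structurally, H here is isomorphic to Z_2 x Z_4.)

p6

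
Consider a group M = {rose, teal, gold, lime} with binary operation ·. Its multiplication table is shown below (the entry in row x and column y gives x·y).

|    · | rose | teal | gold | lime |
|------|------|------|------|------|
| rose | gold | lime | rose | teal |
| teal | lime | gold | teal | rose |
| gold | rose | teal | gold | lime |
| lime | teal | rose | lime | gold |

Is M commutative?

Yes

Check whether the table is symmetric across its main diagonal.
Every entry (row x, col y) equals the entry (row y, col x), so M is abelian.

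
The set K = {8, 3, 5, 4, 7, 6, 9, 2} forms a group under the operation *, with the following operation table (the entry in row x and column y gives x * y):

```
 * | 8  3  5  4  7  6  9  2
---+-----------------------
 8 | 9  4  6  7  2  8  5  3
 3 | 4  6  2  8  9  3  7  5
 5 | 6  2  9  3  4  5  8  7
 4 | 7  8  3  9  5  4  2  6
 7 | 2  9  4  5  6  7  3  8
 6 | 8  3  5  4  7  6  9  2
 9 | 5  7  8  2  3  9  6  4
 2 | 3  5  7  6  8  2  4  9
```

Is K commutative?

Yes

Check whether the table is symmetric across its main diagonal.
Every entry (row x, col y) equals the entry (row y, col x), so K is abelian.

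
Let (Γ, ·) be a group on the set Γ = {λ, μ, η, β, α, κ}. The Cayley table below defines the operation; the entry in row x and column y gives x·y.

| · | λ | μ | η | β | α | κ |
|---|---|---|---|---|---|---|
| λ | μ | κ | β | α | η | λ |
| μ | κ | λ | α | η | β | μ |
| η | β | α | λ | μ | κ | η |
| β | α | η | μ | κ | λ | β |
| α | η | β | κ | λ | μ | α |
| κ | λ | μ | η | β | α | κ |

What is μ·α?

Read row μ, column α: μ·α = β.

β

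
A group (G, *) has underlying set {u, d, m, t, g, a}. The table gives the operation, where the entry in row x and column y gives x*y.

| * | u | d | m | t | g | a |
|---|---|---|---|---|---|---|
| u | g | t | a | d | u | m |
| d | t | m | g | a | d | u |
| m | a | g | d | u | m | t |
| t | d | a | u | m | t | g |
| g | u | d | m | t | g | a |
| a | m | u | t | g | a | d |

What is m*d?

Read row m, column d: m*d = g.
(Structurally, G here is isomorphic to the cyclic group Z_6.)

g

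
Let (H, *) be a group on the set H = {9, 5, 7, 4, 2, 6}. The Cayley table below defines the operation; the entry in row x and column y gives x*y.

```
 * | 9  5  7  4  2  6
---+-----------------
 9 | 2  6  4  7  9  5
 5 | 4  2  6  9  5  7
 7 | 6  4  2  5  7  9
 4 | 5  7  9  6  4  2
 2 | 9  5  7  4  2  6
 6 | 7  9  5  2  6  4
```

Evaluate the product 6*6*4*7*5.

2

6*6 = 4
4*4 = 6
6*7 = 5
5*5 = 2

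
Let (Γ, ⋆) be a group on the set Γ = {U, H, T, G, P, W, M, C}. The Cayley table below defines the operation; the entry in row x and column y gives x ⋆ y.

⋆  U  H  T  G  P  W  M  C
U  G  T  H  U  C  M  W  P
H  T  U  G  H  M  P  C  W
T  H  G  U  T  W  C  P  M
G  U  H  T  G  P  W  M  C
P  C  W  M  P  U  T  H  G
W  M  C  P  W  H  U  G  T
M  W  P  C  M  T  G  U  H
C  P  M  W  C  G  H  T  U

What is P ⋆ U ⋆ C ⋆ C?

P ⋆ U = C
C ⋆ C = U
U ⋆ C = P

P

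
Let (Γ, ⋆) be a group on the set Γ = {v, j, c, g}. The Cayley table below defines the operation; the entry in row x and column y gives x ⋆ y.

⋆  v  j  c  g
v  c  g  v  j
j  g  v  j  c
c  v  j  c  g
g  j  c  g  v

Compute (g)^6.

v

g^1 = g
g^2 = g ⋆ g = v
g^3 = v ⋆ g = j
g^4 = j ⋆ g = c
g^5 = c ⋆ g = g
g^6 = g ⋆ g = v
(Structurally, Γ here is isomorphic to the cyclic group Z_4.)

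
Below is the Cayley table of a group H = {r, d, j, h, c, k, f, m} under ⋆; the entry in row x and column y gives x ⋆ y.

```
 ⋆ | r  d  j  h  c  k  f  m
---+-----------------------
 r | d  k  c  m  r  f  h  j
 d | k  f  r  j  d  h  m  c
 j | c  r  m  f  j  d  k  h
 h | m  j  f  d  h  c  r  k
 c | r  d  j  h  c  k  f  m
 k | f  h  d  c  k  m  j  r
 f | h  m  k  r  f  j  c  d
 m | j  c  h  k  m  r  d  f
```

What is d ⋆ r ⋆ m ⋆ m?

d ⋆ r = k
k ⋆ m = r
r ⋆ m = j

j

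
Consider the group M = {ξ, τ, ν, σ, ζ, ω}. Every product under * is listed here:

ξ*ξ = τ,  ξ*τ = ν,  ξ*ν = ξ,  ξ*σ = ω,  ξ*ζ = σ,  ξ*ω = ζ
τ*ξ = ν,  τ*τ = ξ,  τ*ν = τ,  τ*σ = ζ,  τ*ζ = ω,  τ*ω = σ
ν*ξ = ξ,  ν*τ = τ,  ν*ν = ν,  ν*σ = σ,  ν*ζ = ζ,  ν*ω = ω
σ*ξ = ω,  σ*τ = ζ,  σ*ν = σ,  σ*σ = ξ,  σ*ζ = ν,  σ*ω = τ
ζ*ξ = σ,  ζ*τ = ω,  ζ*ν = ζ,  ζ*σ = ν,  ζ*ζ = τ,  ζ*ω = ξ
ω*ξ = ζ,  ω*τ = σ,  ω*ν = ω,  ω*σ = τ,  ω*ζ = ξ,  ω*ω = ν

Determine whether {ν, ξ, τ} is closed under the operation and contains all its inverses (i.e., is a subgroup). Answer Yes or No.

Yes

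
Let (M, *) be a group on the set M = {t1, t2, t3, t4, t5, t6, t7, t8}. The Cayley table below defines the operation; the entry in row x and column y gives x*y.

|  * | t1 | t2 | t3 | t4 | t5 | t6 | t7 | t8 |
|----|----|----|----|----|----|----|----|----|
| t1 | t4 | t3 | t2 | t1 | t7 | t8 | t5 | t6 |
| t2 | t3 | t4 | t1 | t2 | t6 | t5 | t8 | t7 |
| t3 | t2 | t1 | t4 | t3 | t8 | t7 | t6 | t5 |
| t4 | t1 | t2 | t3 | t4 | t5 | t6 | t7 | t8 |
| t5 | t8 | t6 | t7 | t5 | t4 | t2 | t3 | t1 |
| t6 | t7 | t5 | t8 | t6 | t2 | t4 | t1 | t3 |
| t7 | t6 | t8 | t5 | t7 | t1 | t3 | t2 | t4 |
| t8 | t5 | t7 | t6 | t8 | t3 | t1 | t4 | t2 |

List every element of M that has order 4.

Identity is t4. Compute the order of each non-identity element by repeated multiplication:
  t1: t1 → t4  (order 2)
  t2: t2 → t4  (order 2)
  t3: t3 → t4  (order 2)
  t5: t5 → t4  (order 2)
  t6: t6 → t4  (order 2)
  t7: t7 → t2 → t8 → t4  (order 4)
  t8: t8 → t2 → t7 → t4  (order 4)
Elements of order 4: {t7, t8}.
(Structurally, M here is isomorphic to the dihedral group D_4.)

{t7, t8}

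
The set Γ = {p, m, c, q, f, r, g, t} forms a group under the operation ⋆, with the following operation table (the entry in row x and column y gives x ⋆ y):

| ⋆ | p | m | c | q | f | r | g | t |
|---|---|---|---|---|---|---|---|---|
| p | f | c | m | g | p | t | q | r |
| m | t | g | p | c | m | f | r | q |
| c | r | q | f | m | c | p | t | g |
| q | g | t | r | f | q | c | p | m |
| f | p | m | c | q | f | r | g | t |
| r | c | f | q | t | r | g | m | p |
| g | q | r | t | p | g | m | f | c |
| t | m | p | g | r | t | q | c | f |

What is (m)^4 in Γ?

m^1 = m
m^2 = m ⋆ m = g
m^3 = g ⋆ m = r
m^4 = r ⋆ m = f

f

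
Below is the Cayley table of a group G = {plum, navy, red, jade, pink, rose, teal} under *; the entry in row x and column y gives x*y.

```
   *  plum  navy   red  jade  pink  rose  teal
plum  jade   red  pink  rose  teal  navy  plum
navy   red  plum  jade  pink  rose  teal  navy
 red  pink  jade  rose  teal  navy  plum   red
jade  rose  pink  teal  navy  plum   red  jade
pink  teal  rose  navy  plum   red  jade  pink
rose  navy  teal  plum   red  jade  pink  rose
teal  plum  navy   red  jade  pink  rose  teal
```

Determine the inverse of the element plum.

First locate the identity: row teal matches the header, so teal is the identity.
Scan row plum for teal: plum*pink = teal. Hence plum^(-1) = pink.

pink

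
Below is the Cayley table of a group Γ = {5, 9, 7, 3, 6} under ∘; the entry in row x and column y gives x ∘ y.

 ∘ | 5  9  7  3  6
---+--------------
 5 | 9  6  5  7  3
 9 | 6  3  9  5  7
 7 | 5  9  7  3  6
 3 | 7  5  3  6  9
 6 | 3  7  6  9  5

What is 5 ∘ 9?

Read row 5, column 9: 5 ∘ 9 = 6.

6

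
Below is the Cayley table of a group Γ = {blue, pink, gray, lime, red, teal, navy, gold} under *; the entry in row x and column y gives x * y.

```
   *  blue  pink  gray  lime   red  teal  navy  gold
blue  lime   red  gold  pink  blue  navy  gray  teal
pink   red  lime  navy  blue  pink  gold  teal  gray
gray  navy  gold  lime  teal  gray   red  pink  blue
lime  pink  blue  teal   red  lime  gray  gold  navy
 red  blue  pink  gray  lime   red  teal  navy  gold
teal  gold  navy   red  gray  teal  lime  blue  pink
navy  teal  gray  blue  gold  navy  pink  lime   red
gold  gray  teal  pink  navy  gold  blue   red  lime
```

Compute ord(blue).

4

The identity element is red (its row matches the header).
blue^1 = blue
blue^2 = blue * blue = lime
blue^3 = lime * blue = pink
blue^4 = pink * blue = red
The first power of blue equal to the identity is blue^4, so ord(blue) = 4.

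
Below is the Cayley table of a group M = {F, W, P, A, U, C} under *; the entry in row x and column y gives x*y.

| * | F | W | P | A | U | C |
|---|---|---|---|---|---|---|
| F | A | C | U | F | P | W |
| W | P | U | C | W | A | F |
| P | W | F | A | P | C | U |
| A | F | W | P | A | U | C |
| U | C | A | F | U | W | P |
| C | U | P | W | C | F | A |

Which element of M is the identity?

The identity e satisfies e*x = x for all x, so its row in the table reproduces the column headers.
Row A reads: F, W, P, A, U, C — exactly the header order. So A is the identity.

A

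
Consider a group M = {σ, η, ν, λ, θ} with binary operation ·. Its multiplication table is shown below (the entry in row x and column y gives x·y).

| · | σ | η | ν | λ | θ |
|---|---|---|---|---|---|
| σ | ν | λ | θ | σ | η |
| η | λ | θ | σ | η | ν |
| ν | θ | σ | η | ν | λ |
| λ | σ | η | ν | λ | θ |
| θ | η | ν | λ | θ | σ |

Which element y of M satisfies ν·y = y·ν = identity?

First locate the identity: row λ matches the header, so λ is the identity.
Scan row ν for λ: ν·θ = λ. Hence ν^(-1) = θ.

θ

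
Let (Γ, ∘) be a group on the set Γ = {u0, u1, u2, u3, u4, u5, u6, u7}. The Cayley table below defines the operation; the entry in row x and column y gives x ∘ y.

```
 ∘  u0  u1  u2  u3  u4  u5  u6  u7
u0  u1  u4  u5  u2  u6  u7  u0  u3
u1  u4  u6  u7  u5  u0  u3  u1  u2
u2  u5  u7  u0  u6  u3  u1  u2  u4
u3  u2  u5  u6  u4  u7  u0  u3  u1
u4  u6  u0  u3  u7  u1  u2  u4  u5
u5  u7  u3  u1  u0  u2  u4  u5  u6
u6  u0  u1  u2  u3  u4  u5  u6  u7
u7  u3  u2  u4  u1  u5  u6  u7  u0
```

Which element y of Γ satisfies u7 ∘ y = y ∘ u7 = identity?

First locate the identity: row u6 matches the header, so u6 is the identity.
Scan row u7 for u6: u7 ∘ u5 = u6. Hence u7^(-1) = u5.

u5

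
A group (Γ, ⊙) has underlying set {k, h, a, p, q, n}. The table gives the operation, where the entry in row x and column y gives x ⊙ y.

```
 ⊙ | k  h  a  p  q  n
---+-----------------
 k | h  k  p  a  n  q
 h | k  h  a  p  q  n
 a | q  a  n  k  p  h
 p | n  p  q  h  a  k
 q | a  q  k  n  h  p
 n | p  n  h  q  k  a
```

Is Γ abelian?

No

a ⊙ p = k but p ⊙ a = q.
Since a and p do not commute, Γ is not abelian.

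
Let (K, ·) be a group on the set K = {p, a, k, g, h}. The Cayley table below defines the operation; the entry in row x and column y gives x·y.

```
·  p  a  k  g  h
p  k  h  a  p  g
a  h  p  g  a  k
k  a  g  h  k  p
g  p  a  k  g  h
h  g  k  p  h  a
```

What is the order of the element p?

The identity element is g (its row matches the header).
p^1 = p
p^2 = p·p = k
p^3 = k·p = a
p^4 = a·p = h
p^5 = h·p = g
The first power of p equal to the identity is p^5, so ord(p) = 5.

5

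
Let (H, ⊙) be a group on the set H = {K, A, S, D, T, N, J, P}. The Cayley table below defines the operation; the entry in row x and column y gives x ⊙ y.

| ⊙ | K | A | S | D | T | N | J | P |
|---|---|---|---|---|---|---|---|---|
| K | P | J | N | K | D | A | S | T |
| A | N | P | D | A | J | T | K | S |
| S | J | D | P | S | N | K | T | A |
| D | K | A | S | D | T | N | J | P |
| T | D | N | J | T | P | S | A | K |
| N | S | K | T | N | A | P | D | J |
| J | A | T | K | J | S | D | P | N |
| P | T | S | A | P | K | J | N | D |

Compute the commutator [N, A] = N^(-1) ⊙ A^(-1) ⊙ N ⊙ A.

P

Identity is D; from the table N^(-1) = J and A^(-1) = S.
J ⊙ S = K
K ⊙ N = A
A ⊙ A = P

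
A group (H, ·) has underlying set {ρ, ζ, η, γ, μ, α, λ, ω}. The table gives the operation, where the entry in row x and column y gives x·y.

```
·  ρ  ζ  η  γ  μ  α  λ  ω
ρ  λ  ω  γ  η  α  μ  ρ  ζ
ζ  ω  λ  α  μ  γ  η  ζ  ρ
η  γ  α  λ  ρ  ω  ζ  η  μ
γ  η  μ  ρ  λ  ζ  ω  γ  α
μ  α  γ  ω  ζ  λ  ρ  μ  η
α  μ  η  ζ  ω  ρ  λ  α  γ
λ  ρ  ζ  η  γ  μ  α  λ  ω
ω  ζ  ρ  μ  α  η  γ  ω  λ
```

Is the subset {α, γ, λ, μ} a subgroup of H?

α·γ = ω, which is not in {α, γ, λ, μ}.
The subset is not closed under ·, so it is not a subgroup.

No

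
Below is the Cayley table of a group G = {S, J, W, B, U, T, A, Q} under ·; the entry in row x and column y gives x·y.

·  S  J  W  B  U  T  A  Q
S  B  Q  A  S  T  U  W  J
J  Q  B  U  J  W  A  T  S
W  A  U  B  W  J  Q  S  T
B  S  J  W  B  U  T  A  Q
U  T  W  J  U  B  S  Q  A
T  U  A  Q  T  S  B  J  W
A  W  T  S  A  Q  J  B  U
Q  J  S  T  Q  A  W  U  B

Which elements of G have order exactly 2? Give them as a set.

Identity is B. Compute the order of each non-identity element by repeated multiplication:
  S: S → B  (order 2)
  J: J → B  (order 2)
  W: W → B  (order 2)
  U: U → B  (order 2)
  T: T → B  (order 2)
  A: A → B  (order 2)
  Q: Q → B  (order 2)
Elements of order 2: {A, J, Q, S, T, U, W}.

{A, J, Q, S, T, U, W}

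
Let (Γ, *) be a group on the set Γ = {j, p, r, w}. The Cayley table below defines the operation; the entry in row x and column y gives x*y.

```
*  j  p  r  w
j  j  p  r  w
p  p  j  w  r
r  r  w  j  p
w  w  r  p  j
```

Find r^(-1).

First locate the identity: row j matches the header, so j is the identity.
Scan row r for j: r*r = j. Hence r^(-1) = r.
(Structurally, Γ here is isomorphic to the Klein four-group V_4.)

r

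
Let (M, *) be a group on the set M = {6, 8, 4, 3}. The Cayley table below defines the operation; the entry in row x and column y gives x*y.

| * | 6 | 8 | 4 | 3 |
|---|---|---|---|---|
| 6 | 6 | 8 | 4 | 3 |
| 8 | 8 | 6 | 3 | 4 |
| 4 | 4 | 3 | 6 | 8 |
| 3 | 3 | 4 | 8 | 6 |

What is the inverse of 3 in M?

3

First locate the identity: row 6 matches the header, so 6 is the identity.
Scan row 3 for 6: 3*3 = 6. Hence 3^(-1) = 3.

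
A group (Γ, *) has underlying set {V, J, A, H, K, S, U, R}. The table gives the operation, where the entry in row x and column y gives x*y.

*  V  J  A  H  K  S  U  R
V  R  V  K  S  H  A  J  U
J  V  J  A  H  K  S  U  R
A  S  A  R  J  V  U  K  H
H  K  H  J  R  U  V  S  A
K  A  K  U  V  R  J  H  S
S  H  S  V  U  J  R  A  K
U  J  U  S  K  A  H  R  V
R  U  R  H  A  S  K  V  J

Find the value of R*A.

H

Read row R, column A: R*A = H.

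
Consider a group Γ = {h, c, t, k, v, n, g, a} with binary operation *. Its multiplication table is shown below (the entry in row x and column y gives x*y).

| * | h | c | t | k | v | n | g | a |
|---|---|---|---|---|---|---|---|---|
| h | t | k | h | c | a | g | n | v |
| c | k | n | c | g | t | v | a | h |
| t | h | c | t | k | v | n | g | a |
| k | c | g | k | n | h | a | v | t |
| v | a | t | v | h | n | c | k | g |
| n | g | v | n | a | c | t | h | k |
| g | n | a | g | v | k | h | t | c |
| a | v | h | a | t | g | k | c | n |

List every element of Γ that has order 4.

{a, c, k, v}

Identity is t. Compute the order of each non-identity element by repeated multiplication:
  h: h → t  (order 2)
  c: c → n → v → t  (order 4)
  k: k → n → a → t  (order 4)
  v: v → n → c → t  (order 4)
  n: n → t  (order 2)
  g: g → t  (order 2)
  a: a → n → k → t  (order 4)
Elements of order 4: {a, c, k, v}.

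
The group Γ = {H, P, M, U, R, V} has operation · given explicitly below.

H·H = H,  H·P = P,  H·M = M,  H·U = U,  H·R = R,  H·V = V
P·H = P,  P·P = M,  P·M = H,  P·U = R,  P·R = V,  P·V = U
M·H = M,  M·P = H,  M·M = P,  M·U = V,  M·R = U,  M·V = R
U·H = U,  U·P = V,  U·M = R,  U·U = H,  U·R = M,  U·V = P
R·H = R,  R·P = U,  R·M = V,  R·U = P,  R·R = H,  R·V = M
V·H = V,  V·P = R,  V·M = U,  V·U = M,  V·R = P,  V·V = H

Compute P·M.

Read row P, column M: P·M = H.

H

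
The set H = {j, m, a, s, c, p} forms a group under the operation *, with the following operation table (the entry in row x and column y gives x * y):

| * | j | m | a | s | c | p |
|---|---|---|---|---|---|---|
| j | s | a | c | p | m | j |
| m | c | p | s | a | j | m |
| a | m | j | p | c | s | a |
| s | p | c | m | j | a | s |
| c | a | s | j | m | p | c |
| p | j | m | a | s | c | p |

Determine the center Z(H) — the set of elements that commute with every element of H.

An element z is central iff its row equals its column in the table.
For m: m * j = c ≠ a = j * m, so m ∉ Z.
Checking each element this way leaves Z(H) = {p}.

{p}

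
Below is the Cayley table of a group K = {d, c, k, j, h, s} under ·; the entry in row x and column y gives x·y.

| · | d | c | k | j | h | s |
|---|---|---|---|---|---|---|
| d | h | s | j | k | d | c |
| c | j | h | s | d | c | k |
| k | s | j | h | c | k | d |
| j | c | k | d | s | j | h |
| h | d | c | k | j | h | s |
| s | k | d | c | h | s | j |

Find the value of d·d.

h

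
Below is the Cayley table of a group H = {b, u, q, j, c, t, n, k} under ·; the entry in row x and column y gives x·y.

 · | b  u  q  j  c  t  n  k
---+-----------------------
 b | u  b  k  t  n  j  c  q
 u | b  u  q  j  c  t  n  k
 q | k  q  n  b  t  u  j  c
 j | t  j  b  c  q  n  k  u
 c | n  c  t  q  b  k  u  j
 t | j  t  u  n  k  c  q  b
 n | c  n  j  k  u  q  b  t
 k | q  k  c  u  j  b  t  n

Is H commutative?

Check whether the table is symmetric across its main diagonal.
Every entry (row x, col y) equals the entry (row y, col x), so H is abelian.

Yes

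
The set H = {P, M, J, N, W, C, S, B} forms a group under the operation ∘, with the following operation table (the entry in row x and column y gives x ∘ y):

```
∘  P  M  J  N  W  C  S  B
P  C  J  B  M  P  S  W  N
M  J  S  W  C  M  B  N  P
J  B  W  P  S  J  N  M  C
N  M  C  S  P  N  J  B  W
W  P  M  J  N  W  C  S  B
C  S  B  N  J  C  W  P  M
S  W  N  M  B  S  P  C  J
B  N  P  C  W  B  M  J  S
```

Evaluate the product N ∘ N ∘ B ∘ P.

N ∘ N = P
P ∘ B = N
N ∘ P = M

M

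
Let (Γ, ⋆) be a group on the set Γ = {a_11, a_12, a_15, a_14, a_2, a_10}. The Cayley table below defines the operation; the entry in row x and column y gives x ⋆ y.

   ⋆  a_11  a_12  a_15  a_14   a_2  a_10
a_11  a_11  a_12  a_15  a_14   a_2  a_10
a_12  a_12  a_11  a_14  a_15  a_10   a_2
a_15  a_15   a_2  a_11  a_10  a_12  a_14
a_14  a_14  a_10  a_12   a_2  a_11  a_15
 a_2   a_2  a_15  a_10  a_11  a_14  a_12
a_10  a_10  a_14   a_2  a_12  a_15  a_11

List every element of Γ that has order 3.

{a_14, a_2}

Identity is a_11. Compute the order of each non-identity element by repeated multiplication:
  a_12: a_12 → a_11  (order 2)
  a_15: a_15 → a_11  (order 2)
  a_14: a_14 → a_2 → a_11  (order 3)
  a_2: a_2 → a_14 → a_11  (order 3)
  a_10: a_10 → a_11  (order 2)
Elements of order 3: {a_14, a_2}.
(Structurally, Γ here is isomorphic to the symmetric group S_3.)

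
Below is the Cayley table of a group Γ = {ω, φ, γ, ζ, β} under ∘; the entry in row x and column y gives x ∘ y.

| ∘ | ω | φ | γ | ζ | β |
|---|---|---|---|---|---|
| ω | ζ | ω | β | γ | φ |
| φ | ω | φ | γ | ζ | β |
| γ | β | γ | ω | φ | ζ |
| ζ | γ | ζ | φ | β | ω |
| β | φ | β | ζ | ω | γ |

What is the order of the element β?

5

The identity element is φ (its row matches the header).
β^1 = β
β^2 = β ∘ β = γ
β^3 = γ ∘ β = ζ
β^4 = ζ ∘ β = ω
β^5 = ω ∘ β = φ
The first power of β equal to the identity is β^5, so ord(β) = 5.
(Structurally, Γ here is isomorphic to the cyclic group Z_5.)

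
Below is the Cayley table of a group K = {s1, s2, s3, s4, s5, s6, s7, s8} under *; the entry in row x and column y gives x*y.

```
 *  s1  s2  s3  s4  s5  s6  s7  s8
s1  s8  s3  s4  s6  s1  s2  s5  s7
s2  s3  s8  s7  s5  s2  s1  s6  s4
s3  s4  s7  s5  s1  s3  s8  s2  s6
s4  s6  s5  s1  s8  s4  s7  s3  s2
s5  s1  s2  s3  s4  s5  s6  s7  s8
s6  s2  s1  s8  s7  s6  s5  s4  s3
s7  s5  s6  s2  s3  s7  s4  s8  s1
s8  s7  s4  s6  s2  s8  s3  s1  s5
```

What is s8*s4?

Read row s8, column s4: s8*s4 = s2.
(Structurally, K here is isomorphic to Z_2 x Z_4.)

s2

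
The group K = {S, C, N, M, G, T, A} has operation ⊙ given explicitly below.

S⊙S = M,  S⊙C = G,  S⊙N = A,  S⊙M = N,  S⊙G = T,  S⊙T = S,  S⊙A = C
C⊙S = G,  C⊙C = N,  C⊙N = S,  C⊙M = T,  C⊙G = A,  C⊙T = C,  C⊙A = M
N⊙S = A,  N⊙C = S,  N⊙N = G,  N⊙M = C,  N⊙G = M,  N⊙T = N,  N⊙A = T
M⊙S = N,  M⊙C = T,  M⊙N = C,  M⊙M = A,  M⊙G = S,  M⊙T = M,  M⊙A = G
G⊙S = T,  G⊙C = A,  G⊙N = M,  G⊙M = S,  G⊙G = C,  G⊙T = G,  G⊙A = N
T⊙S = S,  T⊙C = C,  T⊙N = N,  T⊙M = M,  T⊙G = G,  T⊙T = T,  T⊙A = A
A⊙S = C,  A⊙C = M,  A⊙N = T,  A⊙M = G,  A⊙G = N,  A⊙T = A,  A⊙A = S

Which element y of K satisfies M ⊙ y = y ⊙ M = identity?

First locate the identity: row T matches the header, so T is the identity.
Scan row M for T: M ⊙ C = T. Hence M^(-1) = C.

C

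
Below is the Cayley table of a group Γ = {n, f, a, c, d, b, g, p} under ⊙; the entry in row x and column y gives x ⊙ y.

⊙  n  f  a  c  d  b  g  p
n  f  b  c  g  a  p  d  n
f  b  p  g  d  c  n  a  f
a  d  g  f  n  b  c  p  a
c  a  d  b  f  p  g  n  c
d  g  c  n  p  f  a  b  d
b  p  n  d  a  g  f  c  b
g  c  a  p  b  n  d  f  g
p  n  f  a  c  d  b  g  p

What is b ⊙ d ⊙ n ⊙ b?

b ⊙ d = g
g ⊙ n = c
c ⊙ b = g

g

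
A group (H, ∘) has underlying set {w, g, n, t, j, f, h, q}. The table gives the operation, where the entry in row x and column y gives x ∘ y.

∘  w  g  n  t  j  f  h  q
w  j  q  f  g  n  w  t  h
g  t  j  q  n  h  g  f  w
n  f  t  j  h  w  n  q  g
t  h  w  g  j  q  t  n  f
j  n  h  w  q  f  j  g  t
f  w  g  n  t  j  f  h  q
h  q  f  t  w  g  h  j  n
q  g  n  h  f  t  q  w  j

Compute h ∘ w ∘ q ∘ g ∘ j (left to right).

g

h ∘ w = q
q ∘ q = j
j ∘ g = h
h ∘ j = g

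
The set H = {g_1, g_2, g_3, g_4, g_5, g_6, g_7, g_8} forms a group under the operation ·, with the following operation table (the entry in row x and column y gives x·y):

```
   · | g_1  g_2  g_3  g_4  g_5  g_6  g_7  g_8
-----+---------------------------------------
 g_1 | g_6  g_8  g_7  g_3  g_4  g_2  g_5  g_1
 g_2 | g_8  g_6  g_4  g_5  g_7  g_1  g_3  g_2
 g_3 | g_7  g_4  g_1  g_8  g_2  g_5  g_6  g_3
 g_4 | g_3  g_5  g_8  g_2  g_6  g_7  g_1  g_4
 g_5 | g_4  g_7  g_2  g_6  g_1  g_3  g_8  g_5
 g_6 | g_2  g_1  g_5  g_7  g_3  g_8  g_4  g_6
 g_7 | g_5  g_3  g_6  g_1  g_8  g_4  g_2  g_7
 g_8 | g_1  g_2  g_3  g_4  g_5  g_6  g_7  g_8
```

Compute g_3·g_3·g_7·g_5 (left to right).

g_1

g_3·g_3 = g_1
g_1·g_7 = g_5
g_5·g_5 = g_1
(Structurally, H here is isomorphic to the cyclic group Z_8.)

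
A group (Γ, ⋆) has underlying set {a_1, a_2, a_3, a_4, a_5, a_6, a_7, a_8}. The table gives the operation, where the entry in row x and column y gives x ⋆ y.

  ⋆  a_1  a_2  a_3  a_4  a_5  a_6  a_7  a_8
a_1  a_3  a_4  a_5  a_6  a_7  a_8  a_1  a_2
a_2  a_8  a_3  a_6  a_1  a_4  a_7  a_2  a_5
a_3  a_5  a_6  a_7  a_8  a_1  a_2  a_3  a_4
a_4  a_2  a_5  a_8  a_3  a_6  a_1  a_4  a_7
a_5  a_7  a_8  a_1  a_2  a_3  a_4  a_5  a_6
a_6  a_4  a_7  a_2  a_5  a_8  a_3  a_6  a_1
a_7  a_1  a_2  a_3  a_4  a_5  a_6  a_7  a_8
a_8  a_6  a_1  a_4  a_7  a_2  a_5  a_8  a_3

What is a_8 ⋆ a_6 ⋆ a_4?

a_8 ⋆ a_6 = a_5
a_5 ⋆ a_4 = a_2

a_2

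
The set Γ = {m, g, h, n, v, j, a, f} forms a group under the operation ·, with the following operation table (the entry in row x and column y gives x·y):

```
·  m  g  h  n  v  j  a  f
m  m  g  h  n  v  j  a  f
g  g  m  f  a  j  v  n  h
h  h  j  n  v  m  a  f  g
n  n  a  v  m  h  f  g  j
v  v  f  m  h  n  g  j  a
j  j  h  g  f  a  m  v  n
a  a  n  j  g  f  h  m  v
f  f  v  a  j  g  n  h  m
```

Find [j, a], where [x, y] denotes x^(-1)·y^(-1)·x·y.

Identity is m; from the table j^(-1) = j and a^(-1) = a.
j·a = v
v·j = g
g·a = n

n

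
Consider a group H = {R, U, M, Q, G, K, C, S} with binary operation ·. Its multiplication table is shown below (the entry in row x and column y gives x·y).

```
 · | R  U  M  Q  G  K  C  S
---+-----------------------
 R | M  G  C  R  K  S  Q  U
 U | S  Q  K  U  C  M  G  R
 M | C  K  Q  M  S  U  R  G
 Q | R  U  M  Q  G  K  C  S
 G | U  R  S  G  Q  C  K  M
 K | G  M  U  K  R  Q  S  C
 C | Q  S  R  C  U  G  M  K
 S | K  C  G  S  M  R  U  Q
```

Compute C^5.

C^1 = C
C^2 = C·C = M
C^3 = M·C = R
C^4 = R·C = Q
C^5 = Q·C = C

C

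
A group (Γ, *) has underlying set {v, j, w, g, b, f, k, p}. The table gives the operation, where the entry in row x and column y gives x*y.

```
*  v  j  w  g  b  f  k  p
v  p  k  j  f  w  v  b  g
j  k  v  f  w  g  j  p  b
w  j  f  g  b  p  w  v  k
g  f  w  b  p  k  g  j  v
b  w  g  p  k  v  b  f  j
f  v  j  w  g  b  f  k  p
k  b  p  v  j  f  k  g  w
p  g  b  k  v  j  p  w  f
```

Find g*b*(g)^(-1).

The identity is f. In row g, the entry f sits in column v, so g^(-1) = v.
g*b = k
k*v = b

b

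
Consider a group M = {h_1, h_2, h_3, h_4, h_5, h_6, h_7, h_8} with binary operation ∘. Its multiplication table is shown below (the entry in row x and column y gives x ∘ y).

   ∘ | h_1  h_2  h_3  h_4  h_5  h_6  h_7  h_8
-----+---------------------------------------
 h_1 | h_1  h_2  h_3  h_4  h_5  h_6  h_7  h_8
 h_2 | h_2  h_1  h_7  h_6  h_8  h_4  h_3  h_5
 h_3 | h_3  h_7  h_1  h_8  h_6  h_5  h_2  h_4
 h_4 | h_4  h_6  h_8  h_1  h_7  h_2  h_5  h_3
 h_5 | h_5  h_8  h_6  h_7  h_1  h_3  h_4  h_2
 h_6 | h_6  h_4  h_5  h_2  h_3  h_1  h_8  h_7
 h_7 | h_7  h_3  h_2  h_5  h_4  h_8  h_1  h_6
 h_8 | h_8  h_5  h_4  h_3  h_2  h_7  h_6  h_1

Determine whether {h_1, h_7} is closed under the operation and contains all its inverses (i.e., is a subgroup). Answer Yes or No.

{h_1, h_7} contains the identity h_1.
Checking products: every product of two elements of {h_1, h_7} (read from the table) lies in {h_1, h_7}, so the set is closed.
In a finite group, a nonempty closed subset is a subgroup. So {h_1, h_7} ≤ M.

Yes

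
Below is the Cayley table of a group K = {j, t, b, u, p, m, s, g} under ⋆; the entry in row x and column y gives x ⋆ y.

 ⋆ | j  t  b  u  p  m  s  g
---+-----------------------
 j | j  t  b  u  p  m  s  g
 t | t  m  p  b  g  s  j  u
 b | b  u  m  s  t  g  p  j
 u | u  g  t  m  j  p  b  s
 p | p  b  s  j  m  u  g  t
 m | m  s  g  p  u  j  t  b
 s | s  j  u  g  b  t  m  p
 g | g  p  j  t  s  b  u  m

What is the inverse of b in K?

First locate the identity: row j matches the header, so j is the identity.
Scan row b for j: b ⋆ g = j. Hence b^(-1) = g.

g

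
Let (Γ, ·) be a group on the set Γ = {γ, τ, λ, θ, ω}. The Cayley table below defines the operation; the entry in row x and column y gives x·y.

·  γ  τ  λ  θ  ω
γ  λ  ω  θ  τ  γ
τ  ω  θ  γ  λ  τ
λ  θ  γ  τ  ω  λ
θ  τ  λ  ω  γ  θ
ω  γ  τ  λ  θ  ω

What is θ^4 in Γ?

θ^1 = θ
θ^2 = θ·θ = γ
θ^3 = γ·θ = τ
θ^4 = τ·θ = λ
(Structurally, Γ here is isomorphic to the cyclic group Z_5.)

λ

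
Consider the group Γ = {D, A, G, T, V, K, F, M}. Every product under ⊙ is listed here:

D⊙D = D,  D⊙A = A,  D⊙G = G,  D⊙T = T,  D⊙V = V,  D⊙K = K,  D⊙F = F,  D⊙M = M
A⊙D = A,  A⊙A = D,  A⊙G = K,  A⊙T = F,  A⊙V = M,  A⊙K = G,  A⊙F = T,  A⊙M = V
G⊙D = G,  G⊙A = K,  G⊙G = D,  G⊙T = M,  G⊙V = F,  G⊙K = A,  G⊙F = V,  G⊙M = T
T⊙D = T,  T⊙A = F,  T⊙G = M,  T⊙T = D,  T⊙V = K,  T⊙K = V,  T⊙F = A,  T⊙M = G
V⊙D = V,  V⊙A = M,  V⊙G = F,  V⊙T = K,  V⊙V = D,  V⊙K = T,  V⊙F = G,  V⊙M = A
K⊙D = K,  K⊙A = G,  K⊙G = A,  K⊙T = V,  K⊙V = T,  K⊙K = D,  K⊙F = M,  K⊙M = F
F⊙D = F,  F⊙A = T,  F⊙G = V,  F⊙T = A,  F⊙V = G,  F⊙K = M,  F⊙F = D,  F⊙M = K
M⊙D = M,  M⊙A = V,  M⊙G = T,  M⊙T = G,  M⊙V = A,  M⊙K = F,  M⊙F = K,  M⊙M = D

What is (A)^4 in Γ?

D

A^1 = A
A^2 = A ⊙ A = D
A^3 = D ⊙ A = A
A^4 = A ⊙ A = D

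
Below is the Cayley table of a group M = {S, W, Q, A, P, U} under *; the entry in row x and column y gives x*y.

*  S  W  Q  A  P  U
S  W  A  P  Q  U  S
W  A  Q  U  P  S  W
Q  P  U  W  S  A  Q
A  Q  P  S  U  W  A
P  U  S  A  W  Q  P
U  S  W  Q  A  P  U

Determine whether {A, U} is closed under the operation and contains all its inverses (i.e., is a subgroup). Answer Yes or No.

Yes

{A, U} contains the identity U.
Checking products: every product of two elements of {A, U} (read from the table) lies in {A, U}, so the set is closed.
In a finite group, a nonempty closed subset is a subgroup. So {A, U} ≤ M.
(Structurally, M here is isomorphic to the cyclic group Z_6.)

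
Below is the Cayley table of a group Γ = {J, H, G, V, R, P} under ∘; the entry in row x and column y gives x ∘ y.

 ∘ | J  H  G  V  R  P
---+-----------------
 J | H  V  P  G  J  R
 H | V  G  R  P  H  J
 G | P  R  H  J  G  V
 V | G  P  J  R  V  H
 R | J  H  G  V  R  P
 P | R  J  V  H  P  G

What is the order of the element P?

6

The identity element is R (its row matches the header).
P^1 = P
P^2 = P ∘ P = G
P^3 = G ∘ P = V
P^4 = V ∘ P = H
P^5 = H ∘ P = J
P^6 = J ∘ P = R
The first power of P equal to the identity is P^6, so ord(P) = 6.
(Structurally, Γ here is isomorphic to the cyclic group Z_6.)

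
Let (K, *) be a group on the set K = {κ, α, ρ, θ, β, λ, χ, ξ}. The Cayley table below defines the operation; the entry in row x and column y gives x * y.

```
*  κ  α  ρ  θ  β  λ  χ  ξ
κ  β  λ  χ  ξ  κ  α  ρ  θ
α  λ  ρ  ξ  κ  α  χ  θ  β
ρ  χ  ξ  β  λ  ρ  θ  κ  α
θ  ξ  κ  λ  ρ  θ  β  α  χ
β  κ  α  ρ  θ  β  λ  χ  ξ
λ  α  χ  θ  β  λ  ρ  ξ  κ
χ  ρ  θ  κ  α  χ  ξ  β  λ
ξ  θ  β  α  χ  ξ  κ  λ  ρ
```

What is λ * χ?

ξ

Read row λ, column χ: λ * χ = ξ.
(Structurally, K here is isomorphic to Z_2 x Z_4.)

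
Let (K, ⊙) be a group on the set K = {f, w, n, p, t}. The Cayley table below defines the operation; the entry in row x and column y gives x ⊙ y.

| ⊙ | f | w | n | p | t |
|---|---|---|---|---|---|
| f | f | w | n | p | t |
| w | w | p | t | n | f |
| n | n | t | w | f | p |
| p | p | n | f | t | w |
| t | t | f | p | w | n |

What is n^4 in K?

p

n^1 = n
n^2 = n ⊙ n = w
n^3 = w ⊙ n = t
n^4 = t ⊙ n = p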